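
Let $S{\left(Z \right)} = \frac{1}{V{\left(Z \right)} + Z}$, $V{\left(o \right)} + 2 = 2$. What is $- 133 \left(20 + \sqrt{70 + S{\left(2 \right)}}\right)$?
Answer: $-2660 - \frac{133 \sqrt{282}}{2} \approx -3776.7$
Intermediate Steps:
$V{\left(o \right)} = 0$ ($V{\left(o \right)} = -2 + 2 = 0$)
$S{\left(Z \right)} = \frac{1}{Z}$ ($S{\left(Z \right)} = \frac{1}{0 + Z} = \frac{1}{Z}$)
$- 133 \left(20 + \sqrt{70 + S{\left(2 \right)}}\right) = - 133 \left(20 + \sqrt{70 + \frac{1}{2}}\right) = - 133 \left(20 + \sqrt{\frac{141}{2}}\right) = - 133 \left(20 + \frac{\sqrt{282}}{2}\right) = -2660 - \frac{133 \sqrt{282}}{2}$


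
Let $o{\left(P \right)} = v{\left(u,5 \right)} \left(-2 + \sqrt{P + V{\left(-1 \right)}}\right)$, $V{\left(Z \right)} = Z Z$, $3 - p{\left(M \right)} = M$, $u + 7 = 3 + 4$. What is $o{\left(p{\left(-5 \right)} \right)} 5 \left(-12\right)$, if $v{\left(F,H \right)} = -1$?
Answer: $60$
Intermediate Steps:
$u = 0$ ($u = -7 + \left(3 + 4\right) = -7 + 7 = 0$)
$p{\left(M \right)} = 3 - M$
$V{\left(Z \right)} = Z^{2}$
$o{\left(P \right)} = 2 - \sqrt{1 + P}$ ($o{\left(P \right)} = - (-2 + \sqrt{P + \left(-1\right)^{2}}) = - (-2 + \sqrt{P + 1}) = - (-2 + \sqrt{1 + P}) = 2 - \sqrt{1 + P}$)
$o{\left(p{\left(-5 \right)} \right)} 5 \left(-12\right) = \left(2 - \sqrt{1 + \left(3 - -5\right)}\right) 5 \left(-12\right) = \left(2 - \sqrt{1 + \left(3 + 5\right)}\right) \left(-60\right) = \left(2 - \sqrt{1 + 8}\right) \left(-60\right) = \left(2 - \sqrt{9}\right) \left(-60\right) = \left(2 - 3\right) \left(-60\right) = \left(-1\right) \left(-60\right) = 60$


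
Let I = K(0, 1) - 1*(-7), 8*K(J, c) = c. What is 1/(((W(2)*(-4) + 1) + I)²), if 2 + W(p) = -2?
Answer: 64/37249 ≈ 0.0017182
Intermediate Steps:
K(J, c) = c/8
W(p) = -4 (W(p) = -2 - 2 = -4)
I = 57/8 (I = (⅛)*1 - 1*(-7) = ⅛ + 7 = 57/8 ≈ 7.1250)
1/(((W(2)*(-4) + 1) + I)²) = 1/(((-4*(-4) + 1) + 57/8)²) = 1/(((16 + 1) + 57/8)²) = 1/((17 + 57/8)²) = 1/((193/8)²) = 1/(37249/64) = 64/37249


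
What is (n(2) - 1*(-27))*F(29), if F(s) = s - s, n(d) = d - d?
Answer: 0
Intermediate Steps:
n(d) = 0
F(s) = 0
(n(2) - 1*(-27))*F(29) = (0 - 1*(-27))*0 = (0 + 27)*0 = 27*0 = 0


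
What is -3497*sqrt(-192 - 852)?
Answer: -20982*I*sqrt(29) ≈ -1.1299e+5*I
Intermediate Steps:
-3497*sqrt(-192 - 852) = -20982*I*sqrt(29)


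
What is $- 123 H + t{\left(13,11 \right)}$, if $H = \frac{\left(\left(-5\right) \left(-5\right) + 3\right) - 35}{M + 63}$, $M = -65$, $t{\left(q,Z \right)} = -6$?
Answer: $- \frac{873}{2} \approx -436.5$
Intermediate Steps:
$H = \frac{7}{2}$ ($H = \frac{\left(\left(-5\right) \left(-5\right) + 3\right) - 35}{-65 + 63} = \frac{\left(25 + 3\right) - 35}{-2} = \left(28 - 35\right) \left(- \frac{1}{2}\right) = \left(-7\right) \left(- \frac{1}{2}\right) = \frac{7}{2} \approx 3.5$)
$- 123 H + t{\left(13,11 \right)} = \left(-123\right) \frac{7}{2} - 6 = - \frac{861}{2} - 6 = - \frac{873}{2}$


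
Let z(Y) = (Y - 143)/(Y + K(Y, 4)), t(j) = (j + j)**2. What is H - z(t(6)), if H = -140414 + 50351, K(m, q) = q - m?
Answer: -360253/4 ≈ -90063.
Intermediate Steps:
t(j) = 4*j**2 (t(j) = (2*j)**2 = 4*j**2)
z(Y) = -143/4 + Y/4 (z(Y) = (Y - 143)/(Y + (4 - Y)) = (-143 + Y)/4 = (-143 + Y)*(1/4) = -143/4 + Y/4)
H = -90063
H - z(t(6)) = -90063 - (-143/4 + (4*6**2)/4) = -90063 - (-143/4 + (4*36)/4) = -90063 - (-143/4 + (1/4)*144) = -90063 - (-143/4 + 36) = -90063 - 1*1/4 = -90063 - 1/4 = -360253/4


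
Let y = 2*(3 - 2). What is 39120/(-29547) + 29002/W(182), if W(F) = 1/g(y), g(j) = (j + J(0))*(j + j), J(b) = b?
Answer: 2285112544/9849 ≈ 2.3201e+5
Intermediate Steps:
y = 2 (y = 2*1 = 2)
g(j) = 2*j² (g(j) = (j + 0)*(j + j) = j*(2*j) = 2*j²)
W(F) = ⅛ (W(F) = 1/(2*2²) = 1/(2*4) = 1/8 = ⅛)
39120/(-29547) + 29002/W(182) = 39120/(-29547) + 29002/(⅛) = 39120*(-1/29547) + 29002*8 = -13040/9849 + 232016 = 2285112544/9849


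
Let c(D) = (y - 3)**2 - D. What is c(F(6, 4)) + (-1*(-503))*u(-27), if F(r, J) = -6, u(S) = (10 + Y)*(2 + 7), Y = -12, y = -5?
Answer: -8984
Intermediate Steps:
u(S) = -18 (u(S) = (10 - 12)*(2 + 7) = -2*9 = -18)
c(D) = 64 - D (c(D) = (-5 - 3)**2 - D = (-8)**2 - D = 64 - D)
c(F(6, 4)) + (-1*(-503))*u(-27) = (64 - 1*(-6)) - 1*(-503)*(-18) = (64 + 6) + 503*(-18) = 70 - 9054 = -8984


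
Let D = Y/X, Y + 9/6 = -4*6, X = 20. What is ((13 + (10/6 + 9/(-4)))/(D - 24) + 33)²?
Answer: 9721762801/9199089 ≈ 1056.8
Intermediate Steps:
Y = -51/2 (Y = -3/2 - 4*6 = -3/2 - 24 = -51/2 ≈ -25.500)
D = -51/40 (D = -51/2/20 = -51/2*1/20 = -51/40 ≈ -1.2750)
((13 + (10/6 + 9/(-4)))/(D - 24) + 33)² = ((13 + (10/6 + 9/(-4)))/(-51/40 - 24) + 33)² = ((13 + (10*(⅙) + 9*(-¼)))/(-1011/40) + 33)² = ((13 + (5/3 - 9/4))*(-40/1011) + 33)² = ((13 - 7/12)*(-40/1011) + 33)² = ((149/12)*(-40/1011) + 33)² = (-1490/3033 + 33)² = (98599/3033)² = 9721762801/9199089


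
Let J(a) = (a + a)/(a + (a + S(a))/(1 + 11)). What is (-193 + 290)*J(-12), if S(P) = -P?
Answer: 194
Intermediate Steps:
J(a) = 2 (J(a) = (a + a)/(a + (a - a)/(1 + 11)) = (2*a)/(a + 0/12) = (2*a)/(a + 0*(1/12)) = (2*a)/(a + 0) = (2*a)/a = 2)
(-193 + 290)*J(-12) = (-193 + 290)*2 = 97*2 = 194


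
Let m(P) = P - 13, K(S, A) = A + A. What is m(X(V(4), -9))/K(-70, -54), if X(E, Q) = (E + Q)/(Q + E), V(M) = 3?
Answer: 1/9 ≈ 0.11111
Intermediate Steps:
K(S, A) = 2*A
X(E, Q) = 1 (X(E, Q) = (E + Q)/(E + Q) = 1)
m(P) = -13 + P
m(X(V(4), -9))/K(-70, -54) = (-13 + 1)/((2*(-54))) = -12/(-108) = -12*(-1/108) = 1/9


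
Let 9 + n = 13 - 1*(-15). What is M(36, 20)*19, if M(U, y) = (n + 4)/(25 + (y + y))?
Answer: 437/65 ≈ 6.7231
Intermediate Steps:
n = 19 (n = -9 + (13 - 1*(-15)) = -9 + (13 + 15) = -9 + 28 = 19)
M(U, y) = 23/(25 + 2*y) (M(U, y) = (19 + 4)/(25 + (y + y)) = 23/(25 + 2*y))
M(36, 20)*19 = (23/(25 + 2*20))*19 = (23/(25 + 40))*19 = (23/65)*19 = 437/65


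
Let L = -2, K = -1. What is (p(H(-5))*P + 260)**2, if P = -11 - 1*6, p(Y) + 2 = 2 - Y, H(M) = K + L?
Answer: 43681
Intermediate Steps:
H(M) = -3 (H(M) = -1 - 2 = -3)
p(Y) = -Y (p(Y) = -2 + (2 - Y) = -Y)
P = -17 (P = -11 - 6 = -17)
(p(H(-5))*P + 260)**2 = (-1*(-3)*(-17) + 260)**2 = (3*(-17) + 260)**2 = (-51 + 260)**2 = 209**2 = 43681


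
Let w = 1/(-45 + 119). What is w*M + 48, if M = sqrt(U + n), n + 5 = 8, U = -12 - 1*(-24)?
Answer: 48 + sqrt(15)/74 ≈ 48.052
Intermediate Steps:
w = 1/74 ≈ 0.013514
U = 12 (U = -12 + 24 = 12)
n = 3 (n = -5 + 8 = 3)
M = sqrt(15) (M = sqrt(12 + 3) = sqrt(15) ≈ 3.8730)
w*M + 48 = sqrt(15)/74 + 48 = 48 + sqrt(15)/74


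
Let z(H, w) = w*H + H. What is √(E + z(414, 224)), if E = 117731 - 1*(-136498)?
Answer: √347379 ≈ 589.39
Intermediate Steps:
E = 254229 (E = 117731 + 136498 = 254229)
z(H, w) = H + H*w (z(H, w) = H*w + H = H + H*w)
√(E + z(414, 224)) = √(254229 + 414*(1 + 224)) = √(254229 + 414*225) = √(254229 + 93150) = √347379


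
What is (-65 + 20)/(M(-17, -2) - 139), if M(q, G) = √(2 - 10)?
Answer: 2085/6443 + 30*I*√2/6443 ≈ 0.32361 + 0.0065849*I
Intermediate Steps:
M(q, G) = 2*I*√2 (M(q, G) = √(-8) = 2*I*√2)
(-65 + 20)/(M(-17, -2) - 139) = (-65 + 20)/(2*I*√2 - 139) = -45/(-139 + 2*I*√2)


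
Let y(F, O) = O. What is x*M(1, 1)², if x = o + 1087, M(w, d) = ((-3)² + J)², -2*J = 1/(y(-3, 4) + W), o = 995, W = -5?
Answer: 135664161/8 ≈ 1.6958e+7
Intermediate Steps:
J = ½ (J = -1/(2*(4 - 5)) = -½/(-1) = -½*(-1) = ½ ≈ 0.50000)
M(w, d) = 361/4 (M(w, d) = ((-3)² + ½)² = (9 + ½)² = (19/2)² = 361/4)
x = 2082 (x = 995 + 1087 = 2082)
x*M(1, 1)² = 2082*(361/4)² = 2082*(130321/16) = 135664161/8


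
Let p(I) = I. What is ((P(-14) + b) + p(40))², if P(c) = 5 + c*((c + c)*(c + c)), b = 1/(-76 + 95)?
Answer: 43134305344/361 ≈ 1.1949e+8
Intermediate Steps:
b = 1/19 ≈ 0.052632
P(c) = 5 + 4*c³ (P(c) = 5 + c*((2*c)*(2*c)) = 5 + c*(4*c²) = 5 + 4*c³)
((P(-14) + b) + p(40))² = (((5 + 4*(-14)³) + 1/19) + 40)² = (((5 + 4*(-2744)) + 1/19) + 40)² = (((5 - 10976) + 1/19) + 40)² = ((-10971 + 1/19) + 40)² = (-208448/19 + 40)² = (-207688/19)² = 43134305344/361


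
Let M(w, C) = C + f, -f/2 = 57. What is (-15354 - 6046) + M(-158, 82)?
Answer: -21432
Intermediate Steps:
f = -114 (f = -2*57 = -114)
M(w, C) = -114 + C (M(w, C) = C - 114 = -114 + C)
(-15354 - 6046) + M(-158, 82) = (-15354 - 6046) + (-114 + 82) = -21400 - 32 = -21432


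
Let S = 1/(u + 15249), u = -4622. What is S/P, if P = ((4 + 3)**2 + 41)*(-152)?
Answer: -1/145377360 ≈ -6.8787e-9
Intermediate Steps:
P = -13680 (P = (7**2 + 41)*(-152) = (49 + 41)*(-152) = 90*(-152) = -13680)
S = 1/10627 (S = 1/(-4622 + 15249) = 1/10627 ≈ 9.4100e-5)
S/P = (1/10627)/(-13680) = (1/10627)*(-1/13680) = -1/145377360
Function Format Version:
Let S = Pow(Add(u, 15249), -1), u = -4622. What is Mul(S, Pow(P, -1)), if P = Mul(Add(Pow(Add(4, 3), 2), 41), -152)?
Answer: Rational(-1, 145377360) ≈ -6.8787e-9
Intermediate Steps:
P = -13680 (P = Mul(Add(Pow(7, 2), 41), -152) = Mul(Add(49, 41), -152) = Mul(90, -152) = -13680)
S = Rational(1, 10627) (S = Pow(Add(-4622, 15249), -1) = Pow(10627, -1) = Rational(1, 10627) ≈ 9.4100e-5)
Mul(S, Pow(P, -1)) = Mul(Rational(1, 10627), Pow(-13680, -1)) = Mul(Rational(1, 10627), Rational(-1, 13680)) = Rational(-1, 145377360)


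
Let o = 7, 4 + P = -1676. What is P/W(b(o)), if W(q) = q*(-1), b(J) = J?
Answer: 240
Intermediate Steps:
P = -1680 (P = -4 - 1676 = -1680)
W(q) = -q
P/W(b(o)) = -1680/((-1*7)) = -1680/(-7) = -1680*(-⅐) = 240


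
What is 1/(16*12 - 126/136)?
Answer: 68/12993 ≈ 0.0052336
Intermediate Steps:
1/(16*12 - 126/136) = 1/(192 - 126*1/136) = 1/(192 - 63/68) = 1/(12993/68) = 68/12993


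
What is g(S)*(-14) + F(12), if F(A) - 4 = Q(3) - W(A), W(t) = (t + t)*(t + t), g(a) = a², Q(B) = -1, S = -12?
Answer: -2589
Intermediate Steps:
W(t) = 4*t² (W(t) = (2*t)*(2*t) = 4*t²)
F(A) = 3 - 4*A² (F(A) = 4 + (-1 - 4*A²) = 3 - 4*A²)
g(S)*(-14) + F(12) = (-12)²*(-14) + (3 - 4*12²) = 144*(-14) + (3 - 4*144) = -2016 + (3 - 576) = -2016 - 573 = -2589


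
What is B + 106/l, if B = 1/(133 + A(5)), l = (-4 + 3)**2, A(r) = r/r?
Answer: 14205/134 ≈ 106.01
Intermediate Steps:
A(r) = 1
l = 1 (l = (-1)**2 = 1)
B = 1/134 (B = 1/(133 + 1) = 1/134 ≈ 0.0074627)
B + 106/l = 1/134 + 106/1 = 1/134 + 106*1 = 1/134 + 106 = 14205/134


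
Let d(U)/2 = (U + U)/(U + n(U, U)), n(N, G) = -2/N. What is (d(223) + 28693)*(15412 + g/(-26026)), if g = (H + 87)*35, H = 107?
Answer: 40884604206202521/92442493 ≈ 4.4227e+8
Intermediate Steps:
g = 6790 (g = (107 + 87)*35 = 194*35 = 6790)
d(U) = 4*U/(U - 2/U) (d(U) = 2*((U + U)/(U - 2/U)) = 2*((2*U)/(U - 2/U)) = 2*(2*U/(U - 2/U)) = 4*U/(U - 2/U))
(d(223) + 28693)*(15412 + g/(-26026)) = (4*223²/(-2 + 223²) + 28693)*(15412 + 6790/(-26026)) = (4*49729/(-2 + 49729) + 28693)*(15412 + 6790*(-1/26026)) = (4*49729/49727 + 28693)*(15412 - 485/1859) = (4*49729*(1/49727) + 28693)*(28650423/1859) = (198916/49727 + 28693)*(28650423/1859) = (1427015727/49727)*(28650423/1859) = 40884604206202521/92442493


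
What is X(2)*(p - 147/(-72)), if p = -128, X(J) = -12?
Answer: 3023/2 ≈ 1511.5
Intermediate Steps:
X(2)*(p - 147/(-72)) = -12*(-128 - 147/(-72)) = -12*(-128 - 147*(-1/72)) = -12*(-128 + 49/24) = -12*(-3023/24) = 3023/2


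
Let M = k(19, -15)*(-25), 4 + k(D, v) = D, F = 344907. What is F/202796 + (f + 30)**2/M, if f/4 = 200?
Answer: -5583072971/3041940 ≈ -1835.4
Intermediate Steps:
k(D, v) = -4 + D
f = 800 (f = 4*200 = 800)
M = -375 (M = (-4 + 19)*(-25) = 15*(-25) = -375)
F/202796 + (f + 30)**2/M = 344907/202796 + (800 + 30)**2/(-375) = 344907*(1/202796) + 830**2*(-1/375) = 344907/202796 + 688900*(-1/375) = 344907/202796 - 27556/15 = -5583072971/3041940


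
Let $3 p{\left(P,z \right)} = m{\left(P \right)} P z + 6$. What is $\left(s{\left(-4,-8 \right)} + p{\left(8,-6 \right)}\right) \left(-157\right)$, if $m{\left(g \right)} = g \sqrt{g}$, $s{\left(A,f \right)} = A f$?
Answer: $-5338 + 40192 \sqrt{2} \approx 51502.0$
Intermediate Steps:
$m{\left(g \right)} = g^{\frac{3}{2}}$
$p{\left(P,z \right)} = 2 + \frac{z P^{\frac{5}{2}}}{3}$ ($p{\left(P,z \right)} = \frac{P^{\frac{3}{2}} P z + 6}{3} = \frac{P^{\frac{5}{2}} z + 6}{3} = \frac{z P^{\frac{5}{2}} + 6}{3} = \frac{6 + z P^{\frac{5}{2}}}{3} = 2 + \frac{z P^{\frac{5}{2}}}{3}$)
$\left(s{\left(-4,-8 \right)} + p{\left(8,-6 \right)}\right) \left(-157\right) = \left(\left(-4\right) \left(-8\right) + \left(2 + \frac{1}{3} \left(-6\right) 8^{\frac{5}{2}}\right)\right) \left(-157\right) = \left(32 + \left(2 + \frac{1}{3} \left(-6\right) 128 \sqrt{2}\right)\right) \left(-157\right) = \left(32 + \left(2 - 256 \sqrt{2}\right)\right) \left(-157\right) = \left(34 - 256 \sqrt{2}\right) \left(-157\right) = -5338 + 40192 \sqrt{2}$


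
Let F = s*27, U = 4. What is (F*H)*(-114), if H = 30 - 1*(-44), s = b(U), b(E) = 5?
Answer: -1138860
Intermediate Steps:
s = 5
F = 135 (F = 5*27 = 135)
H = 74 (H = 30 + 44 = 74)
(F*H)*(-114) = (135*74)*(-114) = 9990*(-114) = -1138860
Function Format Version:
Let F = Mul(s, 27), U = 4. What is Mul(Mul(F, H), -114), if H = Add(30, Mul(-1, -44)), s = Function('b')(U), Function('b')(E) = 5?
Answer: -1138860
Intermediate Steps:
s = 5
F = 135 (F = Mul(5, 27) = 135)
H = 74 (H = Add(30, 44) = 74)
Mul(Mul(F, H), -114) = Mul(Mul(135, 74), -114) = Mul(9990, -114) = -1138860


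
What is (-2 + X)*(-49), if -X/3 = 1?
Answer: 245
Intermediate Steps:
X = -3 (X = -3*1 = -3)
(-2 + X)*(-49) = (-2 - 3)*(-49) = -5*(-49) = 245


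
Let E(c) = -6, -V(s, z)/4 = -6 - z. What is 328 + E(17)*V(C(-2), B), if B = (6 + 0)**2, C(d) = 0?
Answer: -680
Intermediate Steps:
B = 36 (B = 6**2 = 36)
V(s, z) = 24 + 4*z (V(s, z) = -4*(-6 - z) = 24 + 4*z)
328 + E(17)*V(C(-2), B) = 328 - 6*(24 + 4*36) = 328 - 6*(24 + 144) = 328 - 6*168 = 328 - 1008 = -680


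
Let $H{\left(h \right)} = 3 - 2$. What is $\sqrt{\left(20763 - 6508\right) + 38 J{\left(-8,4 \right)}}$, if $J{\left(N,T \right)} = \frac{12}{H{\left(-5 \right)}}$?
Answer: $\sqrt{14711} \approx 121.29$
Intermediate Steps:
$H{\left(h \right)} = 1$ ($H{\left(h \right)} = 3 - 2 = 1$)
$J{\left(N,T \right)} = 12$ ($J{\left(N,T \right)} = \frac{12}{1} = 12 \cdot 1 = 12$)
$\sqrt{\left(20763 - 6508\right) + 38 J{\left(-8,4 \right)}} = \sqrt{\left(20763 - 6508\right) + 38 \cdot 12} = \sqrt{\left(20763 - 6508\right) + 456} = \sqrt{14255 + 456} = \sqrt{14711}$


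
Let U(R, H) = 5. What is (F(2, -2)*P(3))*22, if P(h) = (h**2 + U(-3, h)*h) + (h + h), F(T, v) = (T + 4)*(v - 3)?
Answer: -19800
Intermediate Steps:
F(T, v) = (-3 + v)*(4 + T) (F(T, v) = (4 + T)*(-3 + v) = (-3 + v)*(4 + T))
P(h) = h**2 + 7*h (P(h) = (h**2 + 5*h) + (h + h) = (h**2 + 5*h) + 2*h = h**2 + 7*h)
(F(2, -2)*P(3))*22 = ((-12 - 3*2 + 4*(-2) + 2*(-2))*(3*(7 + 3)))*22 = ((-12 - 6 - 8 - 4)*(3*10))*22 = -30*30*22 = -900*22 = -19800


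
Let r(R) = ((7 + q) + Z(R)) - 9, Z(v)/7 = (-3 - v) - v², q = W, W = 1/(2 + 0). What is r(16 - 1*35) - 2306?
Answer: -9445/2 ≈ -4722.5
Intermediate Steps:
W = ½ (W = 1/2 = ½ ≈ 0.50000)
q = ½ ≈ 0.50000
Z(v) = -21 - 7*v - 7*v² (Z(v) = 7*((-3 - v) - v²) = 7*(-3 - v - v²) = -21 - 7*v - 7*v²)
r(R) = -45/2 - 7*R - 7*R² (r(R) = ((7 + ½) + (-21 - 7*R - 7*R²)) - 9 = (15/2 + (-21 - 7*R - 7*R²)) - 9 = (-27/2 - 7*R - 7*R²) - 9 = -45/2 - 7*R - 7*R²)
r(16 - 1*35) - 2306 = (-45/2 - 7*(16 - 1*35) - 7*(16 - 1*35)²) - 2306 = (-45/2 - 7*(16 - 35) - 7*(16 - 35)²) - 2306 = (-45/2 - 7*(-19) - 7*(-19)²) - 2306 = (-45/2 + 133 - 7*361) - 2306 = (-45/2 + 133 - 2527) - 2306 = -4833/2 - 2306 = -9445/2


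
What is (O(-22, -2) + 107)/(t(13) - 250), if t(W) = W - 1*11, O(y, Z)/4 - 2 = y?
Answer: -27/248 ≈ -0.10887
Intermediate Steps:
O(y, Z) = 8 + 4*y
t(W) = -11 + W (t(W) = W - 11 = -11 + W)
(O(-22, -2) + 107)/(t(13) - 250) = ((8 + 4*(-22)) + 107)/((-11 + 13) - 250) = ((8 - 88) + 107)/(2 - 250) = (-80 + 107)/(-248) = 27*(-1/248) = -27/248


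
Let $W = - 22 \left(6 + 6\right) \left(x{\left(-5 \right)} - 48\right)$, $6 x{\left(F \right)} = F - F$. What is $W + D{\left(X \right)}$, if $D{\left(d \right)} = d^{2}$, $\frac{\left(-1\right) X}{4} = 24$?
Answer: $21888$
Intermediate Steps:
$X = -96$ ($X = \left(-4\right) 24 = -96$)
$x{\left(F \right)} = 0$ ($x{\left(F \right)} = \frac{F - F}{6} = \frac{1}{6} \cdot 0 = 0$)
$W = 12672$ ($W = - 22 \left(6 + 6\right) \left(0 - 48\right) = \left(-22\right) 12 \left(-48\right) = \left(-264\right) \left(-48\right) = 12672$)
$W + D{\left(X \right)} = 12672 + \left(-96\right)^{2} = 12672 + 9216 = 21888$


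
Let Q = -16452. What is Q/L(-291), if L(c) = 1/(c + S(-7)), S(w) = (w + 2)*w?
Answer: 4211712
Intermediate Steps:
S(w) = w*(2 + w) (S(w) = (2 + w)*w = w*(2 + w))
L(c) = 1/(35 + c) (L(c) = 1/(c - 7*(2 - 7)) = 1/(c - 7*(-5)) = 1/(c + 35) = 1/(35 + c))
Q/L(-291) = -16452/(1/(35 - 291)) = -16452/(1/(-256)) = -16452/(-1/256) = -16452*(-256) = 4211712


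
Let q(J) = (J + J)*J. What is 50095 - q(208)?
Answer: -36433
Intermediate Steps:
q(J) = 2*J**2 (q(J) = (2*J)*J = 2*J**2)
50095 - q(208) = 50095 - 2*208**2 = 50095 - 2*43264 = 50095 - 1*86528 = 50095 - 86528 = -36433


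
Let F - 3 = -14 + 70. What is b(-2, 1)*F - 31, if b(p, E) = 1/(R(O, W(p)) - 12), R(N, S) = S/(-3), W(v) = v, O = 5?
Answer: -1231/34 ≈ -36.206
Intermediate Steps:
R(N, S) = -S/3 (R(N, S) = S*(-⅓) = -S/3)
F = 59 (F = 3 + (-14 + 70) = 3 + 56 = 59)
b(p, E) = 1/(-12 - p/3) (b(p, E) = 1/(-p/3 - 12) = 1/(-12 - p/3))
b(-2, 1)*F - 31 = -3/(36 - 2)*59 - 31 = -3/34*59 - 31 = -177/34 - 31 = -1231/34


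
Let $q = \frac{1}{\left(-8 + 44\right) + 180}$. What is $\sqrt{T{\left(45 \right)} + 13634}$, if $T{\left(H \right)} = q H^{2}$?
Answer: $\frac{\sqrt{218294}}{4} \approx 116.8$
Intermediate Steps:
$q = \frac{1}{216}$ ($q = \frac{1}{36 + 180} = \frac{1}{216} \approx 0.0046296$)
$T{\left(H \right)} = \frac{H^{2}}{216}$
$\sqrt{T{\left(45 \right)} + 13634} = \sqrt{\frac{45^{2}}{216} + 13634} = \sqrt{\frac{1}{216} \cdot 2025 + 13634} = \sqrt{\frac{75}{8} + 13634} = \sqrt{\frac{109147}{8}} = \frac{\sqrt{218294}}{4}$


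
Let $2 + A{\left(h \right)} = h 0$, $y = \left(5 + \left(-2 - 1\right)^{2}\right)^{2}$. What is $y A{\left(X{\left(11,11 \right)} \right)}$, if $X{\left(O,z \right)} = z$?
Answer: $-392$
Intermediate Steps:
$y = 196$ ($y = \left(5 + \left(-3\right)^{2}\right)^{2} = \left(5 + 9\right)^{2} = 14^{2} = 196$)
$A{\left(h \right)} = -2$ ($A{\left(h \right)} = -2 + h 0 = -2 + 0 = -2$)
$y A{\left(X{\left(11,11 \right)} \right)} = 196 \left(-2\right) = -392$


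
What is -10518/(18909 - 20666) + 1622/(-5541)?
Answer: 55430384/9735537 ≈ 5.6936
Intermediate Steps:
-10518/(18909 - 20666) + 1622/(-5541) = -10518/(-1757) + 1622*(-1/5541) = -10518*(-1/1757) - 1622/5541 = 10518/1757 - 1622/5541 = 55430384/9735537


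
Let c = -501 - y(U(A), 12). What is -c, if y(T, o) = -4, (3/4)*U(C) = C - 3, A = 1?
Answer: 497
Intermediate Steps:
U(C) = -4 + 4*C/3 (U(C) = 4*(C - 3)/3 = 4*(-3 + C)/3 = -4 + 4*C/3)
c = -497 (c = -501 - 1*(-4) = -501 + 4 = -497)
-c = -1*(-497) = 497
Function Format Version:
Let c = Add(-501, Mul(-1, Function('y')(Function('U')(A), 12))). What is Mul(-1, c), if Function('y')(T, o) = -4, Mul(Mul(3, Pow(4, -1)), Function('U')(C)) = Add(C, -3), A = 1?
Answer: 497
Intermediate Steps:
Function('U')(C) = Add(-4, Mul(Rational(4, 3), C)) (Function('U')(C) = Mul(Rational(4, 3), Add(C, -3)) = Mul(Rational(4, 3), Add(-3, C)) = Add(-4, Mul(Rational(4, 3), C)))
c = -497 (c = Add(-501, Mul(-1, -4)) = Add(-501, 4) = -497)
Mul(-1, c) = Mul(-1, -497) = 497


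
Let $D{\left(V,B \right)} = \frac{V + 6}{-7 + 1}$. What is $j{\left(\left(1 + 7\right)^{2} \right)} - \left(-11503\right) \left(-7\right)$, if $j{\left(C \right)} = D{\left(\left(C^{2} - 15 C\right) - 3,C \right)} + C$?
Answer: $- \frac{485881}{6} \approx -80980.0$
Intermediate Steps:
$D{\left(V,B \right)} = -1 - \frac{V}{6}$ ($D{\left(V,B \right)} = \frac{6 + V}{-6} = \left(6 + V\right) \left(- \frac{1}{6}\right) = -1 - \frac{V}{6}$)
$j{\left(C \right)} = - \frac{1}{2} - \frac{C^{2}}{6} + \frac{7 C}{2}$ ($j{\left(C \right)} = \left(-1 - \frac{\left(C^{2} - 15 C\right) - 3}{6}\right) + C = \left(-1 - \frac{-3 + C^{2} - 15 C}{6}\right) + C = \left(-1 + \left(\frac{1}{2} - \frac{C^{2}}{6} + \frac{5 C}{2}\right)\right) + C = \left(- \frac{1}{2} - \frac{C^{2}}{6} + \frac{5 C}{2}\right) + C = - \frac{1}{2} - \frac{C^{2}}{6} + \frac{7 C}{2}$)
$j{\left(\left(1 + 7\right)^{2} \right)} - \left(-11503\right) \left(-7\right) = \left(- \frac{1}{2} - \frac{\left(\left(1 + 7\right)^{2}\right)^{2}}{6} + \frac{7 \left(1 + 7\right)^{2}}{2}\right) - \left(-11503\right) \left(-7\right) = \left(- \frac{1}{2} - \frac{\left(8^{2}\right)^{2}}{6} + \frac{7 \cdot 8^{2}}{2}\right) - 80521 = \left(- \frac{1}{2} - \frac{64^{2}}{6} + \frac{7}{2} \cdot 64\right) - 80521 = \left(- \frac{1}{2} - \frac{2048}{3} + 224\right) - 80521 = - \frac{2755}{6} - 80521 = - \frac{485881}{6}$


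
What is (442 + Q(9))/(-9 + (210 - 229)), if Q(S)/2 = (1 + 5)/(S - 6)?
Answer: -223/14 ≈ -15.929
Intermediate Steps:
Q(S) = 12/(-6 + S) (Q(S) = 2*((1 + 5)/(S - 6)) = 2*(6/(-6 + S)) = 12/(-6 + S))
(442 + Q(9))/(-9 + (210 - 229)) = (442 + 12/(-6 + 9))/(-9 + (210 - 229)) = (442 + 12/3)/(-9 - 19) = (442 + 12*(⅓))/(-28) = (442 + 4)*(-1/28) = 446*(-1/28) = -223/14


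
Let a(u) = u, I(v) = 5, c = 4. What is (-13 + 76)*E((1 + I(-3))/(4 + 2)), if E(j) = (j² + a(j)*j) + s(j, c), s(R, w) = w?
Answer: 378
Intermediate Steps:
E(j) = 4 + 2*j² (E(j) = (j² + j*j) + 4 = (j² + j²) + 4 = 2*j² + 4 = 4 + 2*j²)
(-13 + 76)*E((1 + I(-3))/(4 + 2)) = (-13 + 76)*(4 + 2*((1 + 5)/(4 + 2))²) = 63*(4 + 2*(6/6)²) = 63*(4 + 2*(6*(⅙))²) = 63*(4 + 2*1²) = 63*(4 + 2*1) = 63*(4 + 2) = 63*6 = 378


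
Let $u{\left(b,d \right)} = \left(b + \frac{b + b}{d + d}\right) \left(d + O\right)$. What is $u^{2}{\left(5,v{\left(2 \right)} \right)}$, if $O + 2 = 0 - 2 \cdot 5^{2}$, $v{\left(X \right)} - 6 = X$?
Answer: $\frac{245025}{4} \approx 61256.0$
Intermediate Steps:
$v{\left(X \right)} = 6 + X$
$O = -52$ ($O = -2 + \left(0 - 2 \cdot 5^{2}\right) = -2 + \left(0 - 50\right) = -2 - 50 = -52$)
$u{\left(b,d \right)} = \left(-52 + d\right) \left(b + \frac{b}{d}\right)$ ($u{\left(b,d \right)} = \left(b + \frac{b + b}{d + d}\right) \left(d - 52\right) = \left(b + \frac{2 b}{2 d}\right) \left(-52 + d\right) = \left(b + 2 b \frac{1}{2 d}\right) \left(-52 + d\right) = \left(b + \frac{b}{d}\right) \left(-52 + d\right) = \left(-52 + d\right) \left(b + \frac{b}{d}\right)$)
$u^{2}{\left(5,v{\left(2 \right)} \right)} = \left(\frac{5 \left(-52 + \left(6 + 2\right) \left(-51 + \left(6 + 2\right)\right)\right)}{6 + 2}\right)^{2} = \left(\frac{5 \left(-52 + 8 \left(-51 + 8\right)\right)}{8}\right)^{2} = \left(5 \cdot \frac{1}{8} \left(-52 + 8 \left(-43\right)\right)\right)^{2} = \left(5 \cdot \frac{1}{8} \left(-52 - 344\right)\right)^{2} = \left(5 \cdot \frac{1}{8} \left(-396\right)\right)^{2} = \left(- \frac{495}{2}\right)^{2} = \frac{245025}{4}$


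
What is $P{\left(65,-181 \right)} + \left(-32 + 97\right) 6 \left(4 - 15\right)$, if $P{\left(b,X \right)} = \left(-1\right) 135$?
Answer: $-4425$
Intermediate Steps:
$P{\left(b,X \right)} = -135$
$P{\left(65,-181 \right)} + \left(-32 + 97\right) 6 \left(4 - 15\right) = -135 + \left(-32 + 97\right) 6 \left(4 - 15\right) = -135 + 65 \cdot 6 \left(4 - 15\right) = -135 + 65 \cdot 6 \left(-11\right) = -135 + 65 \left(-66\right) = -135 - 4290 = -4425$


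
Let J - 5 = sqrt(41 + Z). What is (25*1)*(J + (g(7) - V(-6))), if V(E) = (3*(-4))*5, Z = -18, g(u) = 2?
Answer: 1675 + 25*sqrt(23) ≈ 1794.9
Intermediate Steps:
V(E) = -60 (V(E) = -12*5 = -60)
J = 5 + sqrt(23) (J = 5 + sqrt(41 - 18) = 5 + sqrt(23) ≈ 9.7958)
(25*1)*(J + (g(7) - V(-6))) = (25*1)*((5 + sqrt(23)) + (2 - 1*(-60))) = 25*((5 + sqrt(23)) + (2 + 60)) = 25*((5 + sqrt(23)) + 62) = 25*(67 + sqrt(23)) = 1675 + 25*sqrt(23)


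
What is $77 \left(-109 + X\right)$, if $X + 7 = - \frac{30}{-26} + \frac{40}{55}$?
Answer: $- \frac{114233}{13} \approx -8787.2$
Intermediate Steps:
$X = - \frac{732}{143}$ ($X = -7 + \left(- \frac{30}{-26} + \frac{40}{55}\right) = -7 + \left(\left(-30\right) \left(- \frac{1}{26}\right) + 40 \cdot \frac{1}{55}\right) = -7 + \left(\frac{15}{13} + \frac{8}{11}\right) = -7 + \frac{269}{143} = - \frac{732}{143} \approx -5.1189$)
$77 \left(-109 + X\right) = 77 \left(-109 - \frac{732}{143}\right) = 77 \left(- \frac{16319}{143}\right) = - \frac{114233}{13}$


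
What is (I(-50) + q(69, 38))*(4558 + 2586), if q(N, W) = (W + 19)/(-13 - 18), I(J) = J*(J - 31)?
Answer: 896521992/31 ≈ 2.8920e+7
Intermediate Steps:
I(J) = J*(-31 + J)
q(N, W) = -19/31 - W/31 (q(N, W) = (19 + W)/(-31) = (19 + W)*(-1/31) = -19/31 - W/31)
(I(-50) + q(69, 38))*(4558 + 2586) = (-50*(-31 - 50) + (-19/31 - 1/31*38))*(4558 + 2586) = (-50*(-81) + (-19/31 - 38/31))*7144 = (4050 - 57/31)*7144 = (125493/31)*7144 = 896521992/31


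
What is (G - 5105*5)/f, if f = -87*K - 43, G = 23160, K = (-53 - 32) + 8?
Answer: -2365/6656 ≈ -0.35532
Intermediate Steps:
K = -77 (K = -85 + 8 = -77)
f = 6656 (f = -87*(-77) - 43 = 6699 - 43 = 6656)
(G - 5105*5)/f = (23160 - 5105*5)/6656 = (23160 - 1*25525)*(1/6656) = (23160 - 25525)*(1/6656) = -2365*1/6656 = -2365/6656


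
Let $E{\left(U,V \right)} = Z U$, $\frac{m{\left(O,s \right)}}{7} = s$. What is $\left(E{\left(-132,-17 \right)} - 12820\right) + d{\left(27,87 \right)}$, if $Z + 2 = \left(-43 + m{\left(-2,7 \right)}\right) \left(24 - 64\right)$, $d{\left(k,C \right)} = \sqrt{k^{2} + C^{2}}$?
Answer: $19124 + 3 \sqrt{922} \approx 19215.0$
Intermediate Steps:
$m{\left(O,s \right)} = 7 s$
$d{\left(k,C \right)} = \sqrt{C^{2} + k^{2}}$
$Z = -242$ ($Z = -2 + \left(-43 + 7 \cdot 7\right) \left(24 - 64\right) = -2 + \left(-43 + 49\right) \left(-40\right) = -2 + 6 \left(-40\right) = -2 - 240 = -242$)
$E{\left(U,V \right)} = - 242 U$
$\left(E{\left(-132,-17 \right)} - 12820\right) + d{\left(27,87 \right)} = \left(\left(-242\right) \left(-132\right) - 12820\right) + \sqrt{87^{2} + 27^{2}} = \left(31944 - 12820\right) + \sqrt{7569 + 729} = 19124 + \sqrt{8298} = 19124 + 3 \sqrt{922}$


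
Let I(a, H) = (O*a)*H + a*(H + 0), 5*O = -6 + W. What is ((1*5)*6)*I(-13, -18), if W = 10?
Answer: 12636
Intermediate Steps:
O = 4/5 (O = (-6 + 10)/5 = (1/5)*4 = 4/5 ≈ 0.80000)
I(a, H) = 9*H*a/5 (I(a, H) = (4*a/5)*H + a*(H + 0) = 4*H*a/5 + a*H = 4*H*a/5 + H*a = 9*H*a/5)
((1*5)*6)*I(-13, -18) = ((1*5)*6)*((9/5)*(-18)*(-13)) = (5*6)*(2106/5) = 30*(2106/5) = 12636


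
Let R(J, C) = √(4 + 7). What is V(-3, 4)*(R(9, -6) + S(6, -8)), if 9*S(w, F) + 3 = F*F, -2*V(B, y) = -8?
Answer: 244/9 + 4*√11 ≈ 40.378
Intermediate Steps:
V(B, y) = 4 (V(B, y) = -½*(-8) = 4)
S(w, F) = -⅓ + F²/9 (S(w, F) = -⅓ + (F*F)/9 = -⅓ + F²/9)
R(J, C) = √11
V(-3, 4)*(R(9, -6) + S(6, -8)) = 4*(√11 + (-⅓ + (⅑)*(-8)²)) = 4*(√11 + (-⅓ + (⅑)*64)) = 4*(√11 + (-⅓ + 64/9)) = 4*(√11 + 61/9) = 4*(61/9 + √11) = 244/9 + 4*√11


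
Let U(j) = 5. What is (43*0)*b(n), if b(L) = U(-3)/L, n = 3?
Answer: 0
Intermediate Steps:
b(L) = 5/L
(43*0)*b(n) = (43*0)*(5/3) = 0*(5*(1/3)) = 0*(5/3) = 0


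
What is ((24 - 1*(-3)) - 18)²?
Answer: 81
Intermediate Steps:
((24 - 1*(-3)) - 18)² = ((24 + 3) - 18)² = (27 - 18)² = 9² = 81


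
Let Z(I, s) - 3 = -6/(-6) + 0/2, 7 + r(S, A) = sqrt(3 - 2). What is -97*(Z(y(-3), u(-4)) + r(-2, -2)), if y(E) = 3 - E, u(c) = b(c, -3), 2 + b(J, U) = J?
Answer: 194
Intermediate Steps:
b(J, U) = -2 + J
r(S, A) = -6 (r(S, A) = -7 + sqrt(3 - 2) = -7 + sqrt(1) = -7 + 1 = -6)
u(c) = -2 + c
Z(I, s) = 4 (Z(I, s) = 3 + (-6/(-6) + 0/2) = 3 + (-6*(-1/6) + 0*(1/2)) = 3 + (1 + 0) = 3 + 1 = 4)
-97*(Z(y(-3), u(-4)) + r(-2, -2)) = -97*(4 - 6) = -97*(-2) = -1*(-194) = 194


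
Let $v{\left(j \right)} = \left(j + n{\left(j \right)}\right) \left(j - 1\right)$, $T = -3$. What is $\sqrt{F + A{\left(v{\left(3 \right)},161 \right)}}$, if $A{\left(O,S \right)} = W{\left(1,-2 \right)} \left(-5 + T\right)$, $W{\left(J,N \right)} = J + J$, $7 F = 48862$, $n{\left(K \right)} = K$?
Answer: $\frac{25 \sqrt{546}}{7} \approx 83.452$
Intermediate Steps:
$F = \frac{48862}{7}$ ($F = \frac{1}{7} \cdot 48862 = \frac{48862}{7} \approx 6980.3$)
$W{\left(J,N \right)} = 2 J$
$v{\left(j \right)} = 2 j \left(-1 + j\right)$ ($v{\left(j \right)} = \left(j + j\right) \left(j - 1\right) = 2 j \left(-1 + j\right)$)
$A{\left(O,S \right)} = -16$ ($A{\left(O,S \right)} = 2 \cdot 1 \left(-5 - 3\right) = 2 \left(-8\right) = -16$)
$\sqrt{F + A{\left(v{\left(3 \right)},161 \right)}} = \sqrt{\frac{48862}{7} - 16} = \sqrt{\frac{48750}{7}} = \frac{25 \sqrt{546}}{7}$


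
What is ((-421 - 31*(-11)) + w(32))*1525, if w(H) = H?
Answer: -73200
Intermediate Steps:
((-421 - 31*(-11)) + w(32))*1525 = ((-421 - 31*(-11)) + 32)*1525 = ((-421 - 1*(-341)) + 32)*1525 = ((-421 + 341) + 32)*1525 = (-80 + 32)*1525 = -48*1525 = -73200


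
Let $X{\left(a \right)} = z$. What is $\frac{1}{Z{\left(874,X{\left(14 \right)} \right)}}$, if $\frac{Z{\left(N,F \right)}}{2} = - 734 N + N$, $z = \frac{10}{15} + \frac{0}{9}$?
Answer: $- \frac{1}{1281284} \approx -7.8047 \cdot 10^{-7}$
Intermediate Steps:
$z = \frac{2}{3}$ ($z = 10 \cdot \frac{1}{15} + 0 \cdot \frac{1}{9} = \frac{2}{3} + 0 = \frac{2}{3} \approx 0.66667$)
$X{\left(a \right)} = \frac{2}{3}$
$Z{\left(N,F \right)} = - 1466 N$ ($Z{\left(N,F \right)} = 2 \left(- 734 N + N\right) = 2 \left(- 733 N\right) = - 1466 N$)
$\frac{1}{Z{\left(874,X{\left(14 \right)} \right)}} = \frac{1}{\left(-1466\right) 874} = \frac{1}{-1281284} = - \frac{1}{1281284}$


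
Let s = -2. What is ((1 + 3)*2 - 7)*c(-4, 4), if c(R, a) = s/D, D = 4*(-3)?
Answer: 1/6 ≈ 0.16667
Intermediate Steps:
D = -12
c(R, a) = 1/6 (c(R, a) = -2/(-12) = -2*(-1/12) = 1/6)
((1 + 3)*2 - 7)*c(-4, 4) = ((1 + 3)*2 - 7)*(1/6) = (4*2 - 7)*(1/6) = (8 - 7)*(1/6) = 1*(1/6) = 1/6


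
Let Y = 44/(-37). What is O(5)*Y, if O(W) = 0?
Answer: 0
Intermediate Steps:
Y = -44/37 (Y = 44*(-1/37) = -44/37 ≈ -1.1892)
O(5)*Y = 0*(-44/37) = 0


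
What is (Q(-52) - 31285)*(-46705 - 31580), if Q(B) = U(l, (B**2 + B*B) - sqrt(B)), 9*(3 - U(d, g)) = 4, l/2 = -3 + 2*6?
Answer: 7346838490/3 ≈ 2.4489e+9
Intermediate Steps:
l = 18 (l = 2*(-3 + 2*6) = 2*(-3 + 12) = 2*9 = 18)
U(d, g) = 23/9 (U(d, g) = 3 - 1/9*4 = 3 - 4/9 = 23/9)
Q(B) = 23/9
(Q(-52) - 31285)*(-46705 - 31580) = (23/9 - 31285)*(-46705 - 31580) = -281542/9*(-78285) = 7346838490/3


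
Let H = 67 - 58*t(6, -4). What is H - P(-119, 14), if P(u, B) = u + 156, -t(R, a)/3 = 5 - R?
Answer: -144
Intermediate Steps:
t(R, a) = -15 + 3*R (t(R, a) = -3*(5 - R) = -15 + 3*R)
P(u, B) = 156 + u
H = -107 (H = 67 - 58*(-15 + 3*6) = 67 - 58*(-15 + 18) = 67 - 58*3 = 67 - 174 = -107)
H - P(-119, 14) = -107 - (156 - 119) = -107 - 1*37 = -107 - 37 = -144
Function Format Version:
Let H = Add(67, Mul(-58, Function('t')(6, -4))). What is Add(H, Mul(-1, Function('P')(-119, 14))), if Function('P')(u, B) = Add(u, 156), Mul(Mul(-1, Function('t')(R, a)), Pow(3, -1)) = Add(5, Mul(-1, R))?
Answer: -144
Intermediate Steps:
Function('t')(R, a) = Add(-15, Mul(3, R)) (Function('t')(R, a) = Mul(-3, Add(5, Mul(-1, R))) = Add(-15, Mul(3, R)))
Function('P')(u, B) = Add(156, u)
H = -107 (H = Add(67, Mul(-58, Add(-15, Mul(3, 6)))) = Add(67, Mul(-58, Add(-15, 18))) = Add(67, Mul(-58, 3)) = Add(67, -174) = -107)
Add(H, Mul(-1, Function('P')(-119, 14))) = Add(-107, Mul(-1, Add(156, -119))) = Add(-107, Mul(-1, 37)) = Add(-107, -37) = -144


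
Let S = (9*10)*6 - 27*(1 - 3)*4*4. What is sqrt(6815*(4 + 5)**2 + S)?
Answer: 3*sqrt(61491) ≈ 743.92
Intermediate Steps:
S = 1404 (S = 90*6 - 27*(-2*4)*4 = 540 - (-216)*4 = 540 - 27*(-32) = 540 + 864 = 1404)
sqrt(6815*(4 + 5)**2 + S) = sqrt(6815*(4 + 5)**2 + 1404) = sqrt(6815*9**2 + 1404) = sqrt(6815*81 + 1404) = sqrt(552015 + 1404) = sqrt(553419) = 3*sqrt(61491)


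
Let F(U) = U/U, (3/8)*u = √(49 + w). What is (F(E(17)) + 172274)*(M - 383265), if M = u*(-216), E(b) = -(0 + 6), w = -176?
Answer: -66026977875 - 99230400*I*√127 ≈ -6.6027e+10 - 1.1183e+9*I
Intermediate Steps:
u = 8*I*√127/3 (u = 8*√(49 - 176)/3 = 8*√(-127)/3 = 8*(I*√127)/3 = 8*I*√127/3 ≈ 30.052*I)
E(b) = -6 (E(b) = -1*6 = -6)
F(U) = 1
M = -576*I*√127 (M = (8*I*√127/3)*(-216) = -576*I*√127 ≈ -6491.2*I)
(F(E(17)) + 172274)*(M - 383265) = (1 + 172274)*(-576*I*√127 - 383265) = 172275*(-383265 - 576*I*√127) = -66026977875 - 99230400*I*√127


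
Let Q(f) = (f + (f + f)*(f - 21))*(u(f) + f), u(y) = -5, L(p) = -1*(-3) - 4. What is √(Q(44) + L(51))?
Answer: √80651 ≈ 283.99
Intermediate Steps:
L(p) = -1 (L(p) = 3 - 4 = -1)
Q(f) = (-5 + f)*(f + 2*f*(-21 + f)) (Q(f) = (f + (f + f)*(f - 21))*(-5 + f) = (f + (2*f)*(-21 + f))*(-5 + f) = (f + 2*f*(-21 + f))*(-5 + f) = (-5 + f)*(f + 2*f*(-21 + f)))
√(Q(44) + L(51)) = √(44*(205 - 51*44 + 2*44²) - 1) = √(44*(205 - 2244 + 2*1936) - 1) = √(44*(205 - 2244 + 3872) - 1) = √(44*1833 - 1) = √(80652 - 1) = √80651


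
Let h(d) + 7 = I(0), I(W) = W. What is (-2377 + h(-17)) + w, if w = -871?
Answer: -3255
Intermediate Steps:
h(d) = -7 (h(d) = -7 + 0 = -7)
(-2377 + h(-17)) + w = (-2377 - 7) - 871 = -2384 - 871 = -3255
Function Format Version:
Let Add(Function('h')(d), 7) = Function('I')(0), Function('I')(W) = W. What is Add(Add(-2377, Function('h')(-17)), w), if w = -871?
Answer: -3255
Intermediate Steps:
Function('h')(d) = -7 (Function('h')(d) = Add(-7, 0) = -7)
Add(Add(-2377, Function('h')(-17)), w) = Add(Add(-2377, -7), -871) = Add(-2384, -871) = -3255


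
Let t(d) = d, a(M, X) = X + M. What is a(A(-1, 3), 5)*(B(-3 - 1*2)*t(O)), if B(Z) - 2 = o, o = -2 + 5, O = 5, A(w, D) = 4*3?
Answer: 425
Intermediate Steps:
A(w, D) = 12
a(M, X) = M + X
o = 3
B(Z) = 5 (B(Z) = 2 + 3 = 5)
a(A(-1, 3), 5)*(B(-3 - 1*2)*t(O)) = (12 + 5)*(5*5) = 17*25 = 425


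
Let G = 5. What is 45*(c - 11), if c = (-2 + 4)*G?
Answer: -45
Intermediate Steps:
c = 10 (c = (-2 + 4)*5 = 2*5 = 10)
45*(c - 11) = 45*(10 - 11) = 45*(-1) = -45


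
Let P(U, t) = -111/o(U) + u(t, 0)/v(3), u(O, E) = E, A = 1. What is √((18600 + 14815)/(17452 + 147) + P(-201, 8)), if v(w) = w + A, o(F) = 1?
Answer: I*√33791382326/17599 ≈ 10.445*I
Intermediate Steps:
v(w) = 1 + w (v(w) = w + 1 = 1 + w)
P(U, t) = -111 (P(U, t) = -111/1 + 0/(1 + 3) = -111*1 + 0/4 = -111 + 0*(¼) = -111 + 0 = -111)
√((18600 + 14815)/(17452 + 147) + P(-201, 8)) = √((18600 + 14815)/(17452 + 147) - 111) = √(33415/17599 - 111) = √(-1920074/17599) = I*√33791382326/17599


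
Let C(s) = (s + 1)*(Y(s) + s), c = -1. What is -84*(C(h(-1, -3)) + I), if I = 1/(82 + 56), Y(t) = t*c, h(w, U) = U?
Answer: -14/23 ≈ -0.60870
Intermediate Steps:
Y(t) = -t (Y(t) = t*(-1) = -t)
C(s) = 0 (C(s) = (s + 1)*(-s + s) = (1 + s)*0 = 0)
I = 1/138 ≈ 0.0072464
-84*(C(h(-1, -3)) + I) = -84*(0 + 1/138) = -84*1/138 = -14/23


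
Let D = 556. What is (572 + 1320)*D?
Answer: 1051952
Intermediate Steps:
(572 + 1320)*D = (572 + 1320)*556 = 1892*556 = 1051952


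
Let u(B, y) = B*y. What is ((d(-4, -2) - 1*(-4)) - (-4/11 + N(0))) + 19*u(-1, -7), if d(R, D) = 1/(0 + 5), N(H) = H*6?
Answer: 7566/55 ≈ 137.56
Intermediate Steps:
N(H) = 6*H
d(R, D) = 1/5
((d(-4, -2) - 1*(-4)) - (-4/11 + N(0))) + 19*u(-1, -7) = ((1/5 - 1*(-4)) - (-4/11 + 6*0)) + 19*(-1*(-7)) = ((1/5 + 4) - (-4*1/11 + 0)) + 19*7 = (21/5 - (-4/11 + 0)) + 133 = (21/5 - 1*(-4/11)) + 133 = (21/5 + 4/11) + 133 = 251/55 + 133 = 7566/55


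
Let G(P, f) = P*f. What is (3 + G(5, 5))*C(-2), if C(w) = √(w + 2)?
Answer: 0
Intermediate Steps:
C(w) = √(2 + w)
(3 + G(5, 5))*C(-2) = (3 + 5*5)*√(2 - 2) = (3 + 25)*√0 = 28*0 = 0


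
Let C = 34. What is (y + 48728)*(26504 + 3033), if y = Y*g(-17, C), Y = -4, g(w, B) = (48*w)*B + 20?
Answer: 4714814088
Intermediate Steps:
g(w, B) = 20 + 48*B*w (g(w, B) = 48*B*w + 20 = 20 + 48*B*w)
y = 110896 (y = -4*(20 + 48*34*(-17)) = -4*(20 - 27744) = -4*(-27724) = 110896)
(y + 48728)*(26504 + 3033) = (110896 + 48728)*(26504 + 3033) = 159624*29537 = 4714814088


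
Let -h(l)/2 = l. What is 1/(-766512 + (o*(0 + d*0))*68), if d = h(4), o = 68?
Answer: -1/766512 ≈ -1.3046e-6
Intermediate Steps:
h(l) = -2*l
d = -8 (d = -2*4 = -8)
1/(-766512 + (o*(0 + d*0))*68) = 1/(-766512 + (68*(0 - 8*0))*68) = 1/(-766512 + (68*(0 + 0))*68) = 1/(-766512 + (68*0)*68) = 1/(-766512 + 0*68) = 1/(-766512 + 0) = 1/(-766512) = -1/766512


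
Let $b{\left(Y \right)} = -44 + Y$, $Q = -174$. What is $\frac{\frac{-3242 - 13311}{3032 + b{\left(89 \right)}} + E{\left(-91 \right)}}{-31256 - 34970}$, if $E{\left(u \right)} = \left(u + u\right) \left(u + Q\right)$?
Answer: $- \frac{148387157}{203777402} \approx -0.72818$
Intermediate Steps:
$E{\left(u \right)} = 2 u \left(-174 + u\right)$ ($E{\left(u \right)} = \left(u + u\right) \left(u - 174\right) = 2 u \left(-174 + u\right)$)
$\frac{\frac{-3242 - 13311}{3032 + b{\left(89 \right)}} + E{\left(-91 \right)}}{-31256 - 34970} = \frac{\frac{-3242 - 13311}{3032 + \left(-44 + 89\right)} + 2 \left(-91\right) \left(-174 - 91\right)}{-31256 - 34970} = \frac{- \frac{16553}{3032 + 45} + 2 \left(-91\right) \left(-265\right)}{-66226} = \left(- \frac{16553}{3077} + 48230\right) \left(- \frac{1}{66226}\right) = \frac{148387157}{3077} \left(- \frac{1}{66226}\right) = - \frac{148387157}{203777402}$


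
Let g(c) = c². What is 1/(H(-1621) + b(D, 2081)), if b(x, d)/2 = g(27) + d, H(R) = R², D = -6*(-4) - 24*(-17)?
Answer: 1/2633261 ≈ 3.7976e-7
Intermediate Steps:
D = 432 (D = 24 + 408 = 432)
b(x, d) = 1458 + 2*d (b(x, d) = 2*(27² + d) = 2*(729 + d) = 1458 + 2*d)
1/(H(-1621) + b(D, 2081)) = 1/((-1621)² + (1458 + 2*2081)) = 1/(2627641 + (1458 + 4162)) = 1/(2627641 + 5620) = 1/2633261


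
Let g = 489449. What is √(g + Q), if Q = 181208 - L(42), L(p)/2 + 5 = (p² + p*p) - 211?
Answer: √664033 ≈ 814.88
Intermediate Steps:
L(p) = -432 + 4*p² (L(p) = -10 + 2*((p² + p*p) - 211) = -10 + 2*((p² + p²) - 211) = -10 + 2*(2*p² - 211) = -10 + 2*(-211 + 2*p²) = -10 + (-422 + 4*p²) = -432 + 4*p²)
Q = 174584 (Q = 181208 - (-432 + 4*42²) = 181208 - (-432 + 4*1764) = 181208 - (-432 + 7056) = 181208 - 1*6624 = 181208 - 6624 = 174584)
√(g + Q) = √(489449 + 174584) = √664033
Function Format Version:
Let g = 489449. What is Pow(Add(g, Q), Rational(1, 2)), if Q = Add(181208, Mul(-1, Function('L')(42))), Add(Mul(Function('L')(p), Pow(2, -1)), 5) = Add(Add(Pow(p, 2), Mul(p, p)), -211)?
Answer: Pow(664033, Rational(1, 2)) ≈ 814.88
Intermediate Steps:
Function('L')(p) = Add(-432, Mul(4, Pow(p, 2))) (Function('L')(p) = Add(-10, Mul(2, Add(Add(Pow(p, 2), Mul(p, p)), -211))) = Add(-10, Mul(2, Add(Add(Pow(p, 2), Pow(p, 2)), -211))) = Add(-10, Mul(2, Add(Mul(2, Pow(p, 2)), -211))) = Add(-10, Mul(2, Add(-211, Mul(2, Pow(p, 2))))) = Add(-10, Add(-422, Mul(4, Pow(p, 2)))) = Add(-432, Mul(4, Pow(p, 2))))
Q = 174584 (Q = Add(181208, Mul(-1, Add(-432, Mul(4, Pow(42, 2))))) = Add(181208, Mul(-1, Add(-432, Mul(4, 1764)))) = Add(181208, Mul(-1, Add(-432, 7056))) = Add(181208, Mul(-1, 6624)) = Add(181208, -6624) = 174584)
Pow(Add(g, Q), Rational(1, 2)) = Pow(Add(489449, 174584), Rational(1, 2)) = Pow(664033, Rational(1, 2))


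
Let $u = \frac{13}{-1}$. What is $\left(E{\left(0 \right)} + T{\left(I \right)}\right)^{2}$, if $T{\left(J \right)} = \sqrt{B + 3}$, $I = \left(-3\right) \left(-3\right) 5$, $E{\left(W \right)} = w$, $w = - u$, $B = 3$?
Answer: $\left(13 + \sqrt{6}\right)^{2} \approx 238.69$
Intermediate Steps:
$u = -13$ ($u = 13 \left(-1\right) = -13$)
$w = 13$ ($w = \left(-1\right) \left(-13\right) = 13$)
$E{\left(W \right)} = 13$
$I = 45$ ($I = 9 \cdot 5 = 45$)
$T{\left(J \right)} = \sqrt{6}$ ($T{\left(J \right)} = \sqrt{3 + 3} = \sqrt{6}$)
$\left(E{\left(0 \right)} + T{\left(I \right)}\right)^{2} = \left(13 + \sqrt{6}\right)^{2}$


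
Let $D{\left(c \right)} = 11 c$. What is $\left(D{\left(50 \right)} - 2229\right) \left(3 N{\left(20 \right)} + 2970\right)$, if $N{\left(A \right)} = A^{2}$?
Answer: $-7001430$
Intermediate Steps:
$\left(D{\left(50 \right)} - 2229\right) \left(3 N{\left(20 \right)} + 2970\right) = \left(11 \cdot 50 - 2229\right) \left(3 \cdot 20^{2} + 2970\right) = \left(550 - 2229\right) \left(3 \cdot 400 + 2970\right) = - 1679 \left(1200 + 2970\right) = \left(-1679\right) 4170 = -7001430$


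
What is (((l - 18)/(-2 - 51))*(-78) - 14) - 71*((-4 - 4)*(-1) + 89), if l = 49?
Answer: -363335/53 ≈ -6855.4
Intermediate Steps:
(((l - 18)/(-2 - 51))*(-78) - 14) - 71*((-4 - 4)*(-1) + 89) = (((49 - 18)/(-2 - 51))*(-78) - 14) - 71*((-4 - 4)*(-1) + 89) = ((31/(-53))*(-78) - 14) - 71*(-8*(-1) + 89) = ((31*(-1/53))*(-78) - 14) - 71*(8 + 89) = (-31/53*(-78) - 14) - 71*97 = (2418/53 - 14) - 1*6887 = 1676/53 - 6887 = -363335/53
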